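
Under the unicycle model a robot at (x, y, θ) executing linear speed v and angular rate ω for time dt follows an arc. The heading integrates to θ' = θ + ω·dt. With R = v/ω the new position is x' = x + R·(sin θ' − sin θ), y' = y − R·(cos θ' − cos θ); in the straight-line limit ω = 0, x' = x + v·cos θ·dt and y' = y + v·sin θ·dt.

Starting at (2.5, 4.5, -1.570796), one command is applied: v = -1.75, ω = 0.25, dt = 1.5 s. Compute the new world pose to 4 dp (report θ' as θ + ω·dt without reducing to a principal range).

θ' = -1.5708 + 0.25·1.5 = -1.1958
R = v/ω = -1.75/0.25 = -7.0000
x' = 2.5 + -7.0000·(sin -1.1958 − sin -1.5708) = 2.0136
y' = 4.5 − -7.0000·(cos -1.1958 − cos -1.5708) = 7.0639

(2.0136, 7.0639, -1.1958)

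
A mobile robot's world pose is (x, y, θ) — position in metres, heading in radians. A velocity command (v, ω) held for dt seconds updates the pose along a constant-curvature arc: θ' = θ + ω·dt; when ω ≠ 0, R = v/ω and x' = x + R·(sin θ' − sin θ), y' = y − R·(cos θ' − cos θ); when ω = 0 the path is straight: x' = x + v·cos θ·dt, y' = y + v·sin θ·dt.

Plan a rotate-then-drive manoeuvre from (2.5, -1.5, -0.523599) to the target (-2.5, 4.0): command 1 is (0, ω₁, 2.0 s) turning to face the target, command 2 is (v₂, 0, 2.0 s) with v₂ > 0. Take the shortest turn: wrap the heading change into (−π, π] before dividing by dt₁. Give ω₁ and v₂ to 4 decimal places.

heading to target = atan2(4−-1.5, -2.5−2.5) = 2.3086
Δθ = wrap(2.3086 − -0.5236) = 2.8322; ω₁ = Δθ/dt₁ = 1.4161
distance = √((-2.5−2.5)² + (4−-1.5)²) = 7.4330; v₂ = distance/dt₂ = 3.7165

ω₁ = 1.4161, v₂ = 3.7165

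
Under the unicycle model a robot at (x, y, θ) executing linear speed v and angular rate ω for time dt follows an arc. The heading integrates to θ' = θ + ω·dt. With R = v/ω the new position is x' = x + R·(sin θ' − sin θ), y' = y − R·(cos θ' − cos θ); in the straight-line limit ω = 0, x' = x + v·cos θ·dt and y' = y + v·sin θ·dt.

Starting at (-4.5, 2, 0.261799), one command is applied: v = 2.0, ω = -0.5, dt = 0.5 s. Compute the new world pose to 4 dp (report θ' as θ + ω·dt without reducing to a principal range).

θ' = 0.2618 + -0.5·0.5 = 0.0118
R = v/ω = 2.0/-0.5 = -4.0000
x' = -4.5 + -4.0000·(sin 0.0118 − sin 0.2618) = -3.5119
y' = 2 − -4.0000·(cos 0.0118 − cos 0.2618) = 2.1360

(-3.5119, 2.1360, 0.0118)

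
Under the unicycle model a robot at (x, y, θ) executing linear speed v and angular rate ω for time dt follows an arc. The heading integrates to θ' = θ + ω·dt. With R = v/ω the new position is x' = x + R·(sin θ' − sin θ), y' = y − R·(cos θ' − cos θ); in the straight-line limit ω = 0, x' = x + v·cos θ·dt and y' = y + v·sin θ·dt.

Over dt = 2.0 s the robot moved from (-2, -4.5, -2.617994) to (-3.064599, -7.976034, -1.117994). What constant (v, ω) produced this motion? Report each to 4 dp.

v = 2.0000, ω = 0.7500

Δθ = -1.117994 − -2.617994 = 1.500000
ω = Δθ/dt = 1.500000/2.0 = 0.7500
R = −Δy/(cos θ' − cos θ) = 2.6667
v = R·ω = 2.6667·0.7500 = 2.0000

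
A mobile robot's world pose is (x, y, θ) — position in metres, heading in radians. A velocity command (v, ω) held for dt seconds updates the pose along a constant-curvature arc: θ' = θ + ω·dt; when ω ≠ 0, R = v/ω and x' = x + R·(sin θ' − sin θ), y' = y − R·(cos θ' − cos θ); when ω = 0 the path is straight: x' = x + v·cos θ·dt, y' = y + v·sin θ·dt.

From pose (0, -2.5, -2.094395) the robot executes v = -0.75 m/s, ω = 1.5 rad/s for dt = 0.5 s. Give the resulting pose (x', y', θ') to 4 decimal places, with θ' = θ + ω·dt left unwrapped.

(0.0542, -2.1378, -1.3444)

θ' = -2.0944 + 1.5·0.5 = -1.3444
R = v/ω = -0.75/1.5 = -0.5000
x' = 0 + -0.5000·(sin -1.3444 − sin -2.0944) = 0.0542
y' = -2.5 − -0.5000·(cos -1.3444 − cos -2.0944) = -2.1378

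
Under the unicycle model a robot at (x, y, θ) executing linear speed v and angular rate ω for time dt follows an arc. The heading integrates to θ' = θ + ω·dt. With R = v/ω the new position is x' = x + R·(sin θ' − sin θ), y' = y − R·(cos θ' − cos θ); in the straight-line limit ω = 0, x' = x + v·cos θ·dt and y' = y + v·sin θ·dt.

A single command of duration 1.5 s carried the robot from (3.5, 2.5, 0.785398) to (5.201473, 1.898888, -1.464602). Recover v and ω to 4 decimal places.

v = 1.5000, ω = -1.5000

Δθ = -1.464602 − 0.785398 = -2.250000
ω = Δθ/dt = -2.250000/1.5 = -1.5000
R = Δx/(sin θ' − sin θ) = -1.0000
v = R·ω = -1.0000·-1.5000 = 1.5000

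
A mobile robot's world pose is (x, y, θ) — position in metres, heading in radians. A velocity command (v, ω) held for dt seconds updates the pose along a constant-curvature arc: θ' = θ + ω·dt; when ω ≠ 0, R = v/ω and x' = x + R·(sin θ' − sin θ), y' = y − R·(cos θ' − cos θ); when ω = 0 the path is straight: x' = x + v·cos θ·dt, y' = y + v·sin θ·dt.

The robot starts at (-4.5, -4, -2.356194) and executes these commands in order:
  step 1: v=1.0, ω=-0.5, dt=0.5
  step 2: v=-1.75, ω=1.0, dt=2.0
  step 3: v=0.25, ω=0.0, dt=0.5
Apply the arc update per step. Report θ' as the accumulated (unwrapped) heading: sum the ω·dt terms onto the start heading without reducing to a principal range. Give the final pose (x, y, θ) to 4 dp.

step 1: θ'=-2.6062 (R=-2.0000) → pose (-4.8938, -4.3059, -2.6062)
step 2: θ'=-0.6062 (R=-1.7500) → pose (-4.7896, -1.3626, -0.6062)
step 3: θ'=-0.6062 (straight) → pose (-4.6869, -1.4338, -0.6062)

(-4.6869, -1.4338, -0.6062)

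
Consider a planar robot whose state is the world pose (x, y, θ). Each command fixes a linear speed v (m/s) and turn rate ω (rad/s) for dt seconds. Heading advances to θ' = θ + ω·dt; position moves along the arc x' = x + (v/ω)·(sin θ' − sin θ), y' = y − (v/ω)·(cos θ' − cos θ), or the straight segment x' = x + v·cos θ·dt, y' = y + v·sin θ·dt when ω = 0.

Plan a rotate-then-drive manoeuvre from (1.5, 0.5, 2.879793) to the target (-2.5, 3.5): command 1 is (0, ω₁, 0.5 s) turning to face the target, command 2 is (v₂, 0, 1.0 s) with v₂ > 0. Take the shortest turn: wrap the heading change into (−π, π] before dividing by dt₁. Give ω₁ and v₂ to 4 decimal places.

heading to target = atan2(3.5−0.5, -2.5−1.5) = 2.4981
Δθ = wrap(2.4981 − 2.8798) = -0.3817; ω₁ = Δθ/dt₁ = -0.7634
distance = √((-2.5−1.5)² + (3.5−0.5)²) = 5.0000; v₂ = distance/dt₂ = 5.0000

ω₁ = -0.7634, v₂ = 5.0000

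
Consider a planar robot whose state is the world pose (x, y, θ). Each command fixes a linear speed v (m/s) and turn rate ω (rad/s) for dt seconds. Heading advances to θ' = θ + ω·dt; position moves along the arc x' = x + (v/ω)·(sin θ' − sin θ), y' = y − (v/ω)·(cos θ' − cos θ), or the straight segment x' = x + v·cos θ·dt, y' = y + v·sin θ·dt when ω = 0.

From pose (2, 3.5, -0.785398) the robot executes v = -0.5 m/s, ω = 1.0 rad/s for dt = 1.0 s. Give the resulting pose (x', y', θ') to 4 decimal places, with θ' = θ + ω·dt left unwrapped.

(1.5400, 3.6350, 0.2146)

θ' = -0.7854 + 1.0·1.0 = 0.2146
R = v/ω = -0.5/1.0 = -0.5000
x' = 2 + -0.5000·(sin 0.2146 − sin -0.7854) = 1.5400
y' = 3.5 − -0.5000·(cos 0.2146 − cos -0.7854) = 3.6350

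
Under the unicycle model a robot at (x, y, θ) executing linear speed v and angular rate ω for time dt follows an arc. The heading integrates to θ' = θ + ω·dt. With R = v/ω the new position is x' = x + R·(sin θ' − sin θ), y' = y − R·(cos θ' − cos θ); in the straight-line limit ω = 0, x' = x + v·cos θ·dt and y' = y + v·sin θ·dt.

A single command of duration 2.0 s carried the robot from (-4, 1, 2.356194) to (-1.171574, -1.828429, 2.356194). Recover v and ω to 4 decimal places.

Δθ = 2.356194 − 2.356194 = 0.000000
ω = Δθ/dt = 0.000000/2.0 = 0.0000
ω = 0 → v = (Δx·cos θ + Δy·sin θ)/dt = -2.0000

v = -2.0000, ω = 0.0000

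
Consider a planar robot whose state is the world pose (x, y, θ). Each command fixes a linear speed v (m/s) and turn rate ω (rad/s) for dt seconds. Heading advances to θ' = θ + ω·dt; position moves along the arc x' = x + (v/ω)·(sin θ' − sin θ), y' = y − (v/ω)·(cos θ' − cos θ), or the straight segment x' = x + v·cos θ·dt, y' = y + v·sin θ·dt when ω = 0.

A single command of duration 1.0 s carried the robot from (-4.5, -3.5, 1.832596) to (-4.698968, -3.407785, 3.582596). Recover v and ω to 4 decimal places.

Δθ = 3.582596 − 1.832596 = 1.750000
ω = Δθ/dt = 1.750000/1.0 = 1.7500
R = Δx/(sin θ' − sin θ) = 0.1429
v = R·ω = 0.1429·1.7500 = 0.2500

v = 0.2500, ω = 1.7500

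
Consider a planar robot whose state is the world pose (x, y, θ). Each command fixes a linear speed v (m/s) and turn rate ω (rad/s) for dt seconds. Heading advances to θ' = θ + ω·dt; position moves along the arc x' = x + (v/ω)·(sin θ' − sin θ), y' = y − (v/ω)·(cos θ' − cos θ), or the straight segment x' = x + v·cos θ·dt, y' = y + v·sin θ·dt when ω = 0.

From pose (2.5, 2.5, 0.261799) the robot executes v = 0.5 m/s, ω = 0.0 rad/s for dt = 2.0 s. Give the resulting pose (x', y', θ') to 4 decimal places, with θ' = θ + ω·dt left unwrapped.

(3.4659, 2.7588, 0.2618)

θ' = 0.2618 + 0.0·2.0 = 0.2618
ω = 0 → straight: x' = 2.5 + 0.5·cos(0.2618)·2.0 = 3.4659
y' = 2.5 + 0.5·sin(0.2618)·2.0 = 2.7588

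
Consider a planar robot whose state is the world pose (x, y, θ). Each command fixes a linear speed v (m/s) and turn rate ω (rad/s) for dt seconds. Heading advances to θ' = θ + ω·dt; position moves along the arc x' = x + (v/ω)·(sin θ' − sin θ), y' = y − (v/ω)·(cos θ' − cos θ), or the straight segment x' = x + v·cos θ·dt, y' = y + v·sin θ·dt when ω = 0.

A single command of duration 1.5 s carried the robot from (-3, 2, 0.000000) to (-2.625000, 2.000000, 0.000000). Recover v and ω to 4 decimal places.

Δθ = 0.000000 − 0.000000 = 0.000000
ω = Δθ/dt = 0.000000/1.5 = 0.0000
ω = 0 → v = (Δx·cos θ + Δy·sin θ)/dt = 0.2500

v = 0.2500, ω = 0.0000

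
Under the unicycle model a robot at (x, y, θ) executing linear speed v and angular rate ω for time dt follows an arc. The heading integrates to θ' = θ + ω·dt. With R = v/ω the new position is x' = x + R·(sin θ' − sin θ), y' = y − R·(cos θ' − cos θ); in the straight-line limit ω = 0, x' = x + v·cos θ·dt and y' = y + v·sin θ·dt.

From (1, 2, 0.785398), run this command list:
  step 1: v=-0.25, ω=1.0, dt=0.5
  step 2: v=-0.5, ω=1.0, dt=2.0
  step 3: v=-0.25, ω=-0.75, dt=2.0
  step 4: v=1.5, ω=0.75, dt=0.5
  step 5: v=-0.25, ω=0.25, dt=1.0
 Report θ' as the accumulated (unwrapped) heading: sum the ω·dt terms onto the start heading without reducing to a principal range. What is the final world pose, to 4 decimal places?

(1.7334, 1.4969, 2.4104)

step 1: θ'=1.2854 (R=-0.2500) → pose (0.9369, 1.8936, 1.2854)
step 2: θ'=3.2854 (R=-0.5000) → pose (1.4883, 1.2580, 3.2854)
step 3: θ'=1.7854 (R=0.3333) → pose (1.8618, 0.9991, 1.7854)
step 4: θ'=2.1604 (R=2.0000) → pose (1.5700, 1.6852, 2.1604)
step 5: θ'=2.4104 (R=-1.0000) → pose (1.7334, 1.4969, 2.4104)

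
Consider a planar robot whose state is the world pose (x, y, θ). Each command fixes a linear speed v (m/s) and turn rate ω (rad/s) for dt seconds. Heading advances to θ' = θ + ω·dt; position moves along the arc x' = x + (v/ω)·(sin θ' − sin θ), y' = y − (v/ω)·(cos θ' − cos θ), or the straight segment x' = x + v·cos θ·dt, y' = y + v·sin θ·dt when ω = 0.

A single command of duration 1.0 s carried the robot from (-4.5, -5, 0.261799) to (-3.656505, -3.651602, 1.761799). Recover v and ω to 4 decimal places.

v = 1.7500, ω = 1.5000

Δθ = 1.761799 − 0.261799 = 1.500000
ω = Δθ/dt = 1.500000/1.0 = 1.5000
R = −Δy/(cos θ' − cos θ) = 1.1667
v = R·ω = 1.1667·1.5000 = 1.7500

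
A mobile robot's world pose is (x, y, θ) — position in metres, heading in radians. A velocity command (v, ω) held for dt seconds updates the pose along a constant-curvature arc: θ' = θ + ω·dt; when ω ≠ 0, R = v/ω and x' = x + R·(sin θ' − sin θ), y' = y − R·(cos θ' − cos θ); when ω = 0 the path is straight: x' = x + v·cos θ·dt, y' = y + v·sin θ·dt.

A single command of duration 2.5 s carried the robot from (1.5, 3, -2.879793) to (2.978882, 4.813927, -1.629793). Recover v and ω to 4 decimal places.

v = -1.0000, ω = 0.5000

Δθ = -1.629793 − -2.879793 = 1.250000
ω = Δθ/dt = 1.250000/2.5 = 0.5000
R = −Δy/(cos θ' − cos θ) = -2.0000
v = R·ω = -2.0000·0.5000 = -1.0000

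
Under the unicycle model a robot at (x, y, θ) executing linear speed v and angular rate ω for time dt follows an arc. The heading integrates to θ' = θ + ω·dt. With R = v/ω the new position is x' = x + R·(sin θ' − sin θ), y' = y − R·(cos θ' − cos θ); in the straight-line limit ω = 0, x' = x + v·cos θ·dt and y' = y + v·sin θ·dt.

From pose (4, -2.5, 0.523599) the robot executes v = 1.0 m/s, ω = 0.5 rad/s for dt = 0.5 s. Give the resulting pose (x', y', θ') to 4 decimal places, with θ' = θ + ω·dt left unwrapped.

θ' = 0.5236 + 0.5·0.5 = 0.7736
R = v/ω = 1.0/0.5 = 2.0000
x' = 4 + 2.0000·(sin 0.7736 − sin 0.5236) = 4.3974
y' = -2.5 − 2.0000·(cos 0.7736 − cos 0.5236) = -2.1988

(4.3974, -2.1988, 0.7736)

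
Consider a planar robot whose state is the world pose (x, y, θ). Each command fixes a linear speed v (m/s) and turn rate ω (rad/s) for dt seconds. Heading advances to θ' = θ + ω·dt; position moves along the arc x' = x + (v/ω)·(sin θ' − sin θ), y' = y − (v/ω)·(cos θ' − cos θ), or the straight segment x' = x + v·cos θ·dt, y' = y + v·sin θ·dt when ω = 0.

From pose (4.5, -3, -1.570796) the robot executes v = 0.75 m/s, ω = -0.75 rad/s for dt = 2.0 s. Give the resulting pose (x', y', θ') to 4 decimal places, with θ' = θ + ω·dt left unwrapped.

θ' = -1.5708 + -0.75·2.0 = -3.0708
R = v/ω = 0.75/-0.75 = -1.0000
x' = 4.5 + -1.0000·(sin -3.0708 − sin -1.5708) = 3.5707
y' = -3 − -1.0000·(cos -3.0708 − cos -1.5708) = -3.9975

(3.5707, -3.9975, -3.0708)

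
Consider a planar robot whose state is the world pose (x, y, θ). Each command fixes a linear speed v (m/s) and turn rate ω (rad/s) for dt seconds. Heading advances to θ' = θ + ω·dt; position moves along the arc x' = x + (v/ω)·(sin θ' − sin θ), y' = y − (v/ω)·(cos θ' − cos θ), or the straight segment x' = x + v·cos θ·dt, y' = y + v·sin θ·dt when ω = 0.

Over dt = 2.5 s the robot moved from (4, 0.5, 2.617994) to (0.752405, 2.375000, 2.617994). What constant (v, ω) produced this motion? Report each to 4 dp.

Δθ = 2.617994 − 2.617994 = 0.000000
ω = Δθ/dt = 0.000000/2.5 = 0.0000
ω = 0 → v = (Δx·cos θ + Δy·sin θ)/dt = 1.5000

v = 1.5000, ω = 0.0000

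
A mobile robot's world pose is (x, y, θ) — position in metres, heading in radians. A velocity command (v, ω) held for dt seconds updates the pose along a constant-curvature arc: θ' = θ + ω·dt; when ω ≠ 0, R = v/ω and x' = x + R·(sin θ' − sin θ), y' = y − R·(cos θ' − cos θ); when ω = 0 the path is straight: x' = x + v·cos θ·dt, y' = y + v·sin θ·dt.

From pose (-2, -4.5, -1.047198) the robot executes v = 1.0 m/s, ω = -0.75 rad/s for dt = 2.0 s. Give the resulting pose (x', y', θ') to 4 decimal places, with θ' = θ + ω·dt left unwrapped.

(-2.4080, -6.2713, -2.5472)

θ' = -1.0472 + -0.75·2.0 = -2.5472
R = v/ω = 1.0/-0.75 = -1.3333
x' = -2 + -1.3333·(sin -2.5472 − sin -1.0472) = -2.4080
y' = -4.5 − -1.3333·(cos -2.5472 − cos -1.0472) = -6.2713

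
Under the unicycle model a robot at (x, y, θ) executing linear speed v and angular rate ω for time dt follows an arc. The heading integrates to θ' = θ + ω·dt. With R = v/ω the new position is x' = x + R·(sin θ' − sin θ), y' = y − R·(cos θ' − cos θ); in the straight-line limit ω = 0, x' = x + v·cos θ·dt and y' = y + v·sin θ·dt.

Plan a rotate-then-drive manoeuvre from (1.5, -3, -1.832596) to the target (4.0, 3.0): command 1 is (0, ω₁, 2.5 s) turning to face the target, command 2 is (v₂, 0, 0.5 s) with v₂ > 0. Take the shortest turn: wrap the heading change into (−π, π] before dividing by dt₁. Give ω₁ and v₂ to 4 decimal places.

heading to target = atan2(3−-3, 4−1.5) = 1.1760
Δθ = wrap(1.1760 − -1.8326) = 3.0086; ω₁ = Δθ/dt₁ = 1.2034
distance = √((4−1.5)² + (3−-3)²) = 6.5000; v₂ = distance/dt₂ = 13.0000

ω₁ = 1.2034, v₂ = 13.0000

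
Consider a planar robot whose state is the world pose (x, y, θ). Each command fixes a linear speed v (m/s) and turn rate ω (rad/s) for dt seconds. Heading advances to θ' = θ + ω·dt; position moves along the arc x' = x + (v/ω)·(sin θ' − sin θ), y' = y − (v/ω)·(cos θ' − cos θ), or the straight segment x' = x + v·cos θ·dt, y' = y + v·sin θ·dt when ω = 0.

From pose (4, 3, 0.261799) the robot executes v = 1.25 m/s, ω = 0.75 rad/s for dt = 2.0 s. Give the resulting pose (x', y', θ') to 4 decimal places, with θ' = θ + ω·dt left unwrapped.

(5.2050, 4.9263, 1.7618)

θ' = 0.2618 + 0.75·2.0 = 1.7618
R = v/ω = 1.25/0.75 = 1.6667
x' = 4 + 1.6667·(sin 1.7618 − sin 0.2618) = 5.2050
y' = 3 − 1.6667·(cos 1.7618 − cos 0.2618) = 4.9263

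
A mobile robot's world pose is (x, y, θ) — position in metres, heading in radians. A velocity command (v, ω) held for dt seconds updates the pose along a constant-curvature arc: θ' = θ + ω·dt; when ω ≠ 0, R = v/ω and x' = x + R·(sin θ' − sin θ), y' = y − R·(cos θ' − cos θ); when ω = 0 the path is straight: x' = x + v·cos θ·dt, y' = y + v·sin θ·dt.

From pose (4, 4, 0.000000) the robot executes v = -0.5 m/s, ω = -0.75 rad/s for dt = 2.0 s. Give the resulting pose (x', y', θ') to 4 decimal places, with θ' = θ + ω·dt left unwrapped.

(3.3350, 4.6195, -1.5000)

θ' = 0.0000 + -0.75·2.0 = -1.5000
R = v/ω = -0.5/-0.75 = 0.6667
x' = 4 + 0.6667·(sin -1.5000 − sin 0.0000) = 3.3350
y' = 4 − 0.6667·(cos -1.5000 − cos 0.0000) = 4.6195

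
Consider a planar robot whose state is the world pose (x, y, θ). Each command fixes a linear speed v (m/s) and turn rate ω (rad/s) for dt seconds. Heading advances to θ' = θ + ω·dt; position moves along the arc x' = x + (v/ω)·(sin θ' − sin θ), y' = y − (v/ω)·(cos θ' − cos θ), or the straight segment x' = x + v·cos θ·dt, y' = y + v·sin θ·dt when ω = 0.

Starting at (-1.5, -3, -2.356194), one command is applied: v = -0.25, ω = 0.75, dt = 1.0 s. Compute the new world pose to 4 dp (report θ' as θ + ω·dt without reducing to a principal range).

θ' = -2.3562 + 0.75·1.0 = -1.6062
R = v/ω = -0.25/0.75 = -0.3333
x' = -1.5 + -0.3333·(sin -1.6062 − sin -2.3562) = -1.4026
y' = -3 − -0.3333·(cos -1.6062 − cos -2.3562) = -2.7761

(-1.4026, -2.7761, -1.6062)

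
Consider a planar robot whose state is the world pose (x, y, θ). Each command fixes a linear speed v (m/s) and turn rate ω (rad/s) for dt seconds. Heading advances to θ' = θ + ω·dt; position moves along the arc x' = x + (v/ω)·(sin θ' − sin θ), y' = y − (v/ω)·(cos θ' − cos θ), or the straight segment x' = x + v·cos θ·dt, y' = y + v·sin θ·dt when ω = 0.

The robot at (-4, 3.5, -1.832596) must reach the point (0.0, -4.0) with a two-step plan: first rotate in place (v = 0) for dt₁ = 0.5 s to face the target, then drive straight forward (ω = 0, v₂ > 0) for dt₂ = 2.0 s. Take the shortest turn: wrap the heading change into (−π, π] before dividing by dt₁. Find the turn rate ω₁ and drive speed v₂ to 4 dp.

heading to target = atan2(-4−3.5, 0−-4) = -1.0808
Δθ = wrap(-1.0808 − -1.8326) = 0.7518; ω₁ = Δθ/dt₁ = 1.5035
distance = √((0−-4)² + (-4−3.5)²) = 8.5000; v₂ = distance/dt₂ = 4.2500

ω₁ = 1.5035, v₂ = 4.2500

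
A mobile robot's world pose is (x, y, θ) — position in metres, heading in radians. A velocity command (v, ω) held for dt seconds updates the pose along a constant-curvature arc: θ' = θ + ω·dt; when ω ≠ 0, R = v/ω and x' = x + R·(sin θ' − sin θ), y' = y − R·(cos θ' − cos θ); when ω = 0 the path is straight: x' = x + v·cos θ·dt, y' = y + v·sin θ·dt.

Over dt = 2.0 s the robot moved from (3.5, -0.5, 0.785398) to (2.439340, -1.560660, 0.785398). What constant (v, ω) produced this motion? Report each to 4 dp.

Δθ = 0.785398 − 0.785398 = 0.000000
ω = Δθ/dt = 0.000000/2.0 = 0.0000
ω = 0 → v = (Δx·cos θ + Δy·sin θ)/dt = -0.7500

v = -0.7500, ω = 0.0000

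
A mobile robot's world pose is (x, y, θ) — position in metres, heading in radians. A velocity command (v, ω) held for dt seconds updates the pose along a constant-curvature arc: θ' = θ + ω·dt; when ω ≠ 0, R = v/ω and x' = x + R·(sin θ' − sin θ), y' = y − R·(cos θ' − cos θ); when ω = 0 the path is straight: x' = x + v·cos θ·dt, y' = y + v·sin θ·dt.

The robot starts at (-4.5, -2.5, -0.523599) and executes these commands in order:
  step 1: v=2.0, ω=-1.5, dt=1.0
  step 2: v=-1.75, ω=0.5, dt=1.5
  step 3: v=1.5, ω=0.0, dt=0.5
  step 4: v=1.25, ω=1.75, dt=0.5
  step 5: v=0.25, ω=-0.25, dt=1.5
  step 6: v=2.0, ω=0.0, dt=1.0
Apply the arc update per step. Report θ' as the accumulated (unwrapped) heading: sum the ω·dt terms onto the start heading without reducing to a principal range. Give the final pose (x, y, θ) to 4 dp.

(-1.4017, -4.4517, -0.7736)

step 1: θ'=-2.0236 (R=-1.3333) → pose (-3.9677, -4.2380, -2.0236)
step 2: θ'=-1.2736 (R=-3.5000) → pose (-3.7684, -1.6819, -1.2736)
step 3: θ'=-1.2736 (straight) → pose (-3.5488, -2.3990, -1.2736)
step 4: θ'=-0.3986 (R=0.7143) → pose (-3.1431, -2.8481, -0.3986)
step 5: θ'=-0.7736 (R=-1.0000) → pose (-2.8325, -3.0543, -0.7736)
step 6: θ'=-0.7736 (straight) → pose (-1.4017, -4.4517, -0.7736)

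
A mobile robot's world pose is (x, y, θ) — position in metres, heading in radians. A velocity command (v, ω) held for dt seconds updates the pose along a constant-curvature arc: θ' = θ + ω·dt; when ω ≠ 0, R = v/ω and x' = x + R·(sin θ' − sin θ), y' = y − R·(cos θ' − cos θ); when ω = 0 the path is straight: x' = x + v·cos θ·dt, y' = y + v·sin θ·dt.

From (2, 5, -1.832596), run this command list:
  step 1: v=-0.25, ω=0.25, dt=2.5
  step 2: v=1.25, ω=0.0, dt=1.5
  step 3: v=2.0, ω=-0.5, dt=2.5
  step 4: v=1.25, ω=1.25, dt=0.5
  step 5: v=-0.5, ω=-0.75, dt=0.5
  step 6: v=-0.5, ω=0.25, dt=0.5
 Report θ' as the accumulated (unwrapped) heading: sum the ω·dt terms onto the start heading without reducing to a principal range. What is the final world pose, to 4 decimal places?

(1.3331, -0.7425, -2.0826)

step 1: θ'=-1.2076 (R=-1.0000) → pose (1.9688, 5.6141, -1.2076)
step 2: θ'=-1.2076 (straight) → pose (2.6350, 3.8614, -1.2076)
step 3: θ'=-2.4576 (R=-4.0000) → pose (1.4235, -0.6599, -2.4576)
step 4: θ'=-1.8326 (R=1.0000) → pose (1.0895, -1.1761, -1.8326)
step 5: θ'=-2.2076 (R=0.6667) → pose (1.1974, -0.9522, -2.2076)
step 6: θ'=-2.0826 (R=-2.0000) → pose (1.3331, -0.7425, -2.0826)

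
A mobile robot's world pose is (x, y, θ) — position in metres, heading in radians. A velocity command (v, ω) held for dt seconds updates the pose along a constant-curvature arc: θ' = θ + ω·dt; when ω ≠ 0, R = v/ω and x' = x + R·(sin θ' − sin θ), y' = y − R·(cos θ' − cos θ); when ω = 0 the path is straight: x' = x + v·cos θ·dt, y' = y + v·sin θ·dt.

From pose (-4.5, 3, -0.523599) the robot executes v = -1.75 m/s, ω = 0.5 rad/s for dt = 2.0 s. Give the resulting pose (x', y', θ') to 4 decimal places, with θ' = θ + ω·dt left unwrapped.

θ' = -0.5236 + 0.5·2.0 = 0.4764
R = v/ω = -1.75/0.5 = -3.5000
x' = -4.5 + -3.5000·(sin 0.4764 − sin -0.5236) = -7.8550
y' = 3 − -3.5000·(cos 0.4764 − cos -0.5236) = 3.0792

(-7.8550, 3.0792, 0.4764)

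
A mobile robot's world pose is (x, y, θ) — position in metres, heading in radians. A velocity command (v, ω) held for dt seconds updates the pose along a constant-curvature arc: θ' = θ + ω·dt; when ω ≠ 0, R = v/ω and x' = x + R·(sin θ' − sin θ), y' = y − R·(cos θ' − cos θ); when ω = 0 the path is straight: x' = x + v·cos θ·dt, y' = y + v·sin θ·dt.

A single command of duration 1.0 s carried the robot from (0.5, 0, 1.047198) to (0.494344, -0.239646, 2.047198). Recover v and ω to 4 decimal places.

Δθ = 2.047198 − 1.047198 = 1.000000
ω = Δθ/dt = 1.000000/1.0 = 1.0000
R = −Δy/(cos θ' − cos θ) = -0.2500
v = R·ω = -0.2500·1.0000 = -0.2500

v = -0.2500, ω = 1.0000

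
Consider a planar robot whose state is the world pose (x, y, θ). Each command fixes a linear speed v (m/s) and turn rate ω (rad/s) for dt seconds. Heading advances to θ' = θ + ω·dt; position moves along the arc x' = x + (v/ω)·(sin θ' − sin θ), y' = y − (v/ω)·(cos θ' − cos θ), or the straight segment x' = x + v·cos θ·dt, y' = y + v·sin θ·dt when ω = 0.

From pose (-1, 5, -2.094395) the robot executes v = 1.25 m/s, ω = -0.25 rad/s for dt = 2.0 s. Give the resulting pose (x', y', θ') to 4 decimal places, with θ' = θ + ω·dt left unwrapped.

θ' = -2.0944 + -0.25·2.0 = -2.5944
R = v/ω = 1.25/-0.25 = -5.0000
x' = -1 + -5.0000·(sin -2.5944 − sin -2.0944) = -2.7286
y' = 5 − -5.0000·(cos -2.5944 − cos -2.0944) = 3.2301

(-2.7286, 3.2301, -2.5944)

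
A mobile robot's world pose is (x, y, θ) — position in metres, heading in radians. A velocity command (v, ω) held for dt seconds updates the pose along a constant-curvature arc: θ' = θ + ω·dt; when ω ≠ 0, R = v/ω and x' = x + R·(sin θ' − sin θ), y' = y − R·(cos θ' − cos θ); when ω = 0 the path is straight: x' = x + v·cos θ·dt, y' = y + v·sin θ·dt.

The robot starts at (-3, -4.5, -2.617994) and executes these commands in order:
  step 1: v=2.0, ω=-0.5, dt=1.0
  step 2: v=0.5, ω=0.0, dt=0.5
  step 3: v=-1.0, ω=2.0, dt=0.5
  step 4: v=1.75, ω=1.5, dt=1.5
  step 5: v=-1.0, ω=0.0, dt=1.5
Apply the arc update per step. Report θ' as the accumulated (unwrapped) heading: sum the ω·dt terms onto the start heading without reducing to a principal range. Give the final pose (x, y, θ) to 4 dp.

(-5.0774, -6.7619, 0.1320)

step 1: θ'=-3.1180 (R=-4.0000) → pose (-4.9056, -5.0348, -3.1180)
step 2: θ'=-3.1180 (straight) → pose (-5.1555, -5.0407, -3.1180)
step 3: θ'=-2.1180 (R=-0.5000) → pose (-4.7403, -4.8010, -2.1180)
step 4: θ'=0.1320 (R=1.1667) → pose (-3.5905, -6.5645, 0.1320)
step 5: θ'=0.1320 (straight) → pose (-5.0774, -6.7619, 0.1320)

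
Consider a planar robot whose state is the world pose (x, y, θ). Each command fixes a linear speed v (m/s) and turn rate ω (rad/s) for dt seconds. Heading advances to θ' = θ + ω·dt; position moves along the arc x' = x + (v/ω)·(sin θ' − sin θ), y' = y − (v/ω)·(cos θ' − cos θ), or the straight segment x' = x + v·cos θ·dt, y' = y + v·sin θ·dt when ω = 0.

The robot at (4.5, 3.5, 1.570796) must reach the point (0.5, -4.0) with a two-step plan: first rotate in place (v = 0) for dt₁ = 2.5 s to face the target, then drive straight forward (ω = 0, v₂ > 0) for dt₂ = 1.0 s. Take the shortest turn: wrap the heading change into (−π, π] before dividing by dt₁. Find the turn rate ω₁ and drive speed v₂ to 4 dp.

heading to target = atan2(-4−3.5, 0.5−4.5) = -2.0608
Δθ = wrap(-2.0608 − 1.5708) = 2.6516; ω₁ = Δθ/dt₁ = 1.0607
distance = √((0.5−4.5)² + (-4−3.5)²) = 8.5000; v₂ = distance/dt₂ = 8.5000

ω₁ = 1.0607, v₂ = 8.5000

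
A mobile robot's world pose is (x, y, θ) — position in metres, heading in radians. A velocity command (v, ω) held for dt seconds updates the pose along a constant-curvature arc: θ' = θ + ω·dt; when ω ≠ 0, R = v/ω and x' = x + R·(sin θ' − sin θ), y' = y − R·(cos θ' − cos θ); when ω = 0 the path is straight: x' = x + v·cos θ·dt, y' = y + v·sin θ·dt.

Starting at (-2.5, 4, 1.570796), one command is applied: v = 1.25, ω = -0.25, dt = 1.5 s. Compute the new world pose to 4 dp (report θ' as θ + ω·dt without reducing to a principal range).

(-2.1525, 5.8314, 1.1958)

θ' = 1.5708 + -0.25·1.5 = 1.1958
R = v/ω = 1.25/-0.25 = -5.0000
x' = -2.5 + -5.0000·(sin 1.1958 − sin 1.5708) = -2.1525
y' = 4 − -5.0000·(cos 1.1958 − cos 1.5708) = 5.8314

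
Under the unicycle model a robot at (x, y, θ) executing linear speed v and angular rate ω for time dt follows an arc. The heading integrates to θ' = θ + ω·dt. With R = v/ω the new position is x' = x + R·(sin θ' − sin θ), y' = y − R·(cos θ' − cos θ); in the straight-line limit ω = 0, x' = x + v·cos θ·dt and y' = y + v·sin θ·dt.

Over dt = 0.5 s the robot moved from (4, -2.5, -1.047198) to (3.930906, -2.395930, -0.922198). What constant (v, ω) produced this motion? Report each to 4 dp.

v = -0.2500, ω = 0.2500

Δθ = -0.922198 − -1.047198 = 0.125000
ω = Δθ/dt = 0.125000/0.5 = 0.2500
R = −Δy/(cos θ' − cos θ) = -1.0000
v = R·ω = -1.0000·0.2500 = -0.2500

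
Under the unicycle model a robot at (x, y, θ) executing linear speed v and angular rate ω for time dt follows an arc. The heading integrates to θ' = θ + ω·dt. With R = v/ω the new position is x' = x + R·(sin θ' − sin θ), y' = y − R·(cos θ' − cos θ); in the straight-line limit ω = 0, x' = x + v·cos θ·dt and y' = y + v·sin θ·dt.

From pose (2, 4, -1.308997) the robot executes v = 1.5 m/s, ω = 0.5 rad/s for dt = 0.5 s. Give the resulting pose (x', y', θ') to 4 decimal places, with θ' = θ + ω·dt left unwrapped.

(2.2822, 3.3072, -1.0590)

θ' = -1.3090 + 0.5·0.5 = -1.0590
R = v/ω = 1.5/0.5 = 3.0000
x' = 2 + 3.0000·(sin -1.0590 − sin -1.3090) = 2.2822
y' = 4 − 3.0000·(cos -1.0590 − cos -1.3090) = 3.3072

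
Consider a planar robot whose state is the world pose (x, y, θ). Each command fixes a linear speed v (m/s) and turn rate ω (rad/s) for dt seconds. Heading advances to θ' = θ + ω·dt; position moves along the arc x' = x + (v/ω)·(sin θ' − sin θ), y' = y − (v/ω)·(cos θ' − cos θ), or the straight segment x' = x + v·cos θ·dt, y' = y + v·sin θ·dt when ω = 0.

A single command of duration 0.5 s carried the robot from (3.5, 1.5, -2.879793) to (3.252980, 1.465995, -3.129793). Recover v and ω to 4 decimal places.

v = 0.5000, ω = -0.5000

Δθ = -3.129793 − -2.879793 = -0.250000
ω = Δθ/dt = -0.250000/0.5 = -0.5000
R = Δx/(sin θ' − sin θ) = -1.0000
v = R·ω = -1.0000·-0.5000 = 0.5000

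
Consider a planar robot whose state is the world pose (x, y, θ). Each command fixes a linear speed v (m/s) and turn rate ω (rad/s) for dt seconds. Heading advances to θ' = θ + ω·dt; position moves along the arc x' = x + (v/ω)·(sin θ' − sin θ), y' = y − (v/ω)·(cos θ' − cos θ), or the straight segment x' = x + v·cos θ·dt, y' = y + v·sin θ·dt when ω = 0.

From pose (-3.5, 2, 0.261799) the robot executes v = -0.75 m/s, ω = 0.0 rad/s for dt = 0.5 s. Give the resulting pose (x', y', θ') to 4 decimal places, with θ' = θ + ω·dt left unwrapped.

(-3.8622, 1.9029, 0.2618)

θ' = 0.2618 + 0.0·0.5 = 0.2618
ω = 0 → straight: x' = -3.5 + -0.75·cos(0.2618)·0.5 = -3.8622
y' = 2 + -0.75·sin(0.2618)·0.5 = 1.9029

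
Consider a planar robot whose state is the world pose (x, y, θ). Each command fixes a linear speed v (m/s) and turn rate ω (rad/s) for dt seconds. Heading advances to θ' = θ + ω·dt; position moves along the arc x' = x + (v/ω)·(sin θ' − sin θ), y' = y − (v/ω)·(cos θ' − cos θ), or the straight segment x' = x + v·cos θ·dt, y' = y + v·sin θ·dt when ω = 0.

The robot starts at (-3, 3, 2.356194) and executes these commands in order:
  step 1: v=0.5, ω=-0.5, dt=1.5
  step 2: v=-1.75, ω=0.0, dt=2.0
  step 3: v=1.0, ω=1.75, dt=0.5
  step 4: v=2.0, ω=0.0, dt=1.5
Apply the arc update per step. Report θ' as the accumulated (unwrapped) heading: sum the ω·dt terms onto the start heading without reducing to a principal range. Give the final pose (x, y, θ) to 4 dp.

(-5.7582, 2.4453, 2.4812)

step 1: θ'=1.6062 (R=-1.0000) → pose (-3.2923, 3.6717, 1.6062)
step 2: θ'=1.6062 (straight) → pose (-3.1684, 0.1739, 1.6062)
step 3: θ'=2.4812 (R=0.5714) → pose (-3.3889, 0.6050, 2.4812)
step 4: θ'=2.4812 (straight) → pose (-5.7582, 2.4453, 2.4812)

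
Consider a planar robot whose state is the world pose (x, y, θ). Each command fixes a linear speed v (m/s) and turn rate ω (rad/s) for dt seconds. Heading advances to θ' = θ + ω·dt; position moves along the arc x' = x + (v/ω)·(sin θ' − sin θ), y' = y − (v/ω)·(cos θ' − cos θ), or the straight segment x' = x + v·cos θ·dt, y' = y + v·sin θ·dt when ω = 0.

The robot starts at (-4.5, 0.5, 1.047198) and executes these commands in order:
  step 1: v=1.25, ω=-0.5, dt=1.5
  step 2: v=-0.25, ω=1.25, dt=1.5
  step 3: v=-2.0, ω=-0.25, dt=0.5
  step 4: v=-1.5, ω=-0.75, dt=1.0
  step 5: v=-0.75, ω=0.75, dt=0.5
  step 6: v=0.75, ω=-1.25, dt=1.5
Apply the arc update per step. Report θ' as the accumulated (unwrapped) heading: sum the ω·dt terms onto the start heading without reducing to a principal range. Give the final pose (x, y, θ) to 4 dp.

step 1: θ'=0.2972 (R=-2.5000) → pose (-3.0670, 1.6404, 0.2972)
step 2: θ'=2.1722 (R=-0.2000) → pose (-3.1734, 1.3360, 2.1722)
step 3: θ'=2.0472 (R=8.0000) → pose (-2.6605, 0.4783, 2.0472)
step 4: θ'=1.2972 (R=2.0000) → pose (-2.5122, -0.9793, 1.2972)
step 5: θ'=1.6722 (R=-1.0000) → pose (-2.5443, -1.3507, 1.6722)
step 6: θ'=-0.2028 (R=-0.6000) → pose (-1.8265, -0.7023, -0.2028)

(-1.8265, -0.7023, -0.2028)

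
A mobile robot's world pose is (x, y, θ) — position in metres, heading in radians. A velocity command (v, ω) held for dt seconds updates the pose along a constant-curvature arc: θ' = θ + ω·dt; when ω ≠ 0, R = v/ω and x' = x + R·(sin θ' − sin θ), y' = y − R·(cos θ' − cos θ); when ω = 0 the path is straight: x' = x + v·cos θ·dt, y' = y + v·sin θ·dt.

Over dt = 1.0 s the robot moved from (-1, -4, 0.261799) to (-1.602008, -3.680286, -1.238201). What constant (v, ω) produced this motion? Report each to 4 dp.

v = -0.7500, ω = -1.5000

Δθ = -1.238201 − 0.261799 = -1.500000
ω = Δθ/dt = -1.500000/1.0 = -1.5000
R = Δx/(sin θ' − sin θ) = 0.5000
v = R·ω = 0.5000·-1.5000 = -0.7500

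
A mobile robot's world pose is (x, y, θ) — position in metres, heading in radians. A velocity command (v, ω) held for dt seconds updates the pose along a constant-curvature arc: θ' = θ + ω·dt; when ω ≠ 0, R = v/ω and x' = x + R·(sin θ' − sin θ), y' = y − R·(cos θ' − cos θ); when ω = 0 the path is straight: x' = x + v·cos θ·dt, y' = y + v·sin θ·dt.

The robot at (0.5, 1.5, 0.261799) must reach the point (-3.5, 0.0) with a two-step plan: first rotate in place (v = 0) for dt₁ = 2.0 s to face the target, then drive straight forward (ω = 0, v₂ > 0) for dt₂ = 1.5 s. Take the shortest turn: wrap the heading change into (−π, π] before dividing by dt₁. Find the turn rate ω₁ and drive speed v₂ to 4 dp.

heading to target = atan2(0−1.5, -3.5−0.5) = -2.7828
Δθ = wrap(-2.7828 − 0.2618) = -3.0446; ω₁ = Δθ/dt₁ = -1.5223
distance = √((-3.5−0.5)² + (0−1.5)²) = 4.2720; v₂ = distance/dt₂ = 2.8480

ω₁ = -1.5223, v₂ = 2.8480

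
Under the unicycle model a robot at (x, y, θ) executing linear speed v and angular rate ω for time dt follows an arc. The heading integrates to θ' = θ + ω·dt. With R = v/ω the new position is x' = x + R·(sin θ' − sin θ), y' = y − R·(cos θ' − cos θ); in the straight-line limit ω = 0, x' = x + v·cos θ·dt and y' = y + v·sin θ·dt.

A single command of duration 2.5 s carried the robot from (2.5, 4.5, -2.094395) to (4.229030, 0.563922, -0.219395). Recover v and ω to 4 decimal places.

Δθ = -0.219395 − -2.094395 = 1.875000
ω = Δθ/dt = 1.875000/2.5 = 0.7500
R = −Δy/(cos θ' − cos θ) = 2.6667
v = R·ω = 2.6667·0.7500 = 2.0000

v = 2.0000, ω = 0.7500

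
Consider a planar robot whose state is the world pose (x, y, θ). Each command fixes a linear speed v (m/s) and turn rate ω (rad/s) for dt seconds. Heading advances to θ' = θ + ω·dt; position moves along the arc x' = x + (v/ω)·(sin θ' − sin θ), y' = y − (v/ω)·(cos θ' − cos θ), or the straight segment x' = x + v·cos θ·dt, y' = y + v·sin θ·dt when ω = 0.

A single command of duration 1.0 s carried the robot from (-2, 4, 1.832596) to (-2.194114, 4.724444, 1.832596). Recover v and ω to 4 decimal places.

v = 0.7500, ω = 0.0000

Δθ = 1.832596 − 1.832596 = 0.000000
ω = Δθ/dt = 0.000000/1.0 = 0.0000
ω = 0 → v = (Δx·cos θ + Δy·sin θ)/dt = 0.7500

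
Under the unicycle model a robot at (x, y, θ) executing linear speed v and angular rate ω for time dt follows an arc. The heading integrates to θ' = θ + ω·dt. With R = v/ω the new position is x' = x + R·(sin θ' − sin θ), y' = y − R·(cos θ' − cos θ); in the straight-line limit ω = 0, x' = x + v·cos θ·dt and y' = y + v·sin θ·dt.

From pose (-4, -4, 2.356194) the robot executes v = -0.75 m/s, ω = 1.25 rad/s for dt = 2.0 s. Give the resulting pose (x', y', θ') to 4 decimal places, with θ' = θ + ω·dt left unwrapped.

θ' = 2.3562 + 1.25·2.0 = 4.8562
R = v/ω = -0.75/1.25 = -0.6000
x' = -4 + -0.6000·(sin 4.8562 − sin 2.3562) = -2.9819
y' = -4 − -0.6000·(cos 4.8562 − cos 2.3562) = -3.4898

(-2.9819, -3.4898, 4.8562)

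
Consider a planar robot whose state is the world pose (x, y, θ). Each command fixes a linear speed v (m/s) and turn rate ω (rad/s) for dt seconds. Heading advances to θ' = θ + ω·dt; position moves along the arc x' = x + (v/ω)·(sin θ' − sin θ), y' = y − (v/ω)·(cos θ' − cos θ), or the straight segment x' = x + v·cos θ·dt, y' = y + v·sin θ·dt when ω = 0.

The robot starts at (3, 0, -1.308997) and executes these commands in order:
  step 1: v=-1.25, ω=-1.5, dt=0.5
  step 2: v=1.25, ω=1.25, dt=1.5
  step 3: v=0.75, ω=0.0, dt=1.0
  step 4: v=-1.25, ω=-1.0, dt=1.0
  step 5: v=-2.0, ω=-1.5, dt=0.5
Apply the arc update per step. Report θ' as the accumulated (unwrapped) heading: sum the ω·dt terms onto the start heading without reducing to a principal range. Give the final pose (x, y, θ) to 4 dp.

(3.5660, 0.7512, -1.9340)

step 1: θ'=-2.0590 (R=0.8333) → pose (3.0690, 0.6065, -2.0590)
step 2: θ'=-0.1840 (R=1.0000) → pose (3.7692, -0.8456, -0.1840)
step 3: θ'=-0.1840 (straight) → pose (4.5065, -0.9828, -0.1840)
step 4: θ'=-1.1840 (R=1.2500) → pose (3.5776, -0.2255, -1.1840)
step 5: θ'=-1.9340 (R=1.3333) → pose (3.5660, 0.7512, -1.9340)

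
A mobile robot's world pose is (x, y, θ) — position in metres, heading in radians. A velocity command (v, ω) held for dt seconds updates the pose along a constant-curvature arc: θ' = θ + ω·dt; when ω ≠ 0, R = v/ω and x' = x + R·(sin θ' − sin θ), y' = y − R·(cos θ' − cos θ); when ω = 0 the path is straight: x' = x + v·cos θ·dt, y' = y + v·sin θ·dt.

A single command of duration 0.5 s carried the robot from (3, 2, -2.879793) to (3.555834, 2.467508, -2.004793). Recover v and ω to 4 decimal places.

Δθ = -2.004793 − -2.879793 = 0.875000
ω = Δθ/dt = 0.875000/0.5 = 1.7500
R = Δx/(sin θ' − sin θ) = -0.8571
v = R·ω = -0.8571·1.7500 = -1.5000

v = -1.5000, ω = 1.7500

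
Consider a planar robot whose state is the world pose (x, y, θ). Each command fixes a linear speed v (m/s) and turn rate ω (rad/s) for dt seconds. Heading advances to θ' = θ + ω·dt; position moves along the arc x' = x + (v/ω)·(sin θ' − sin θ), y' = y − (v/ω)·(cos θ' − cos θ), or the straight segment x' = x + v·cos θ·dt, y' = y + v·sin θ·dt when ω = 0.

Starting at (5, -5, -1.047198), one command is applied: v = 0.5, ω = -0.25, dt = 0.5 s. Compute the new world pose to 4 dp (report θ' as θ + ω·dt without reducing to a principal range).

θ' = -1.0472 + -0.25·0.5 = -1.1722
R = v/ω = 0.5/-0.25 = -2.0000
x' = 5 + -2.0000·(sin -1.1722 − sin -1.0472) = 5.1112
y' = -5 − -2.0000·(cos -1.1722 − cos -1.0472) = -5.2237

(5.1112, -5.2237, -1.1722)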